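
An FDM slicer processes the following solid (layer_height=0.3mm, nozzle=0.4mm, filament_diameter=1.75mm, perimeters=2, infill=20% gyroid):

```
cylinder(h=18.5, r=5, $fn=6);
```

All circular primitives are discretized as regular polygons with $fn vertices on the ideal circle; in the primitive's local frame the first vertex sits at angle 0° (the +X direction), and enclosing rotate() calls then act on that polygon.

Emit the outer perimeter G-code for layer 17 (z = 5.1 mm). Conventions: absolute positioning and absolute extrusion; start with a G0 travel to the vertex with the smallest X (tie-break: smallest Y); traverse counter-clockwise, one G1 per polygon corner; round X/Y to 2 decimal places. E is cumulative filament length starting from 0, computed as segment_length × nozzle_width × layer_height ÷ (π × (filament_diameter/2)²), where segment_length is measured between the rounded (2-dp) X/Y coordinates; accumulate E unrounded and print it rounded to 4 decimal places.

At z = 5.1 mm: the cylinder: section is a regular 6-gon, circumradius r=5. The outline is a single polygon with 6 vertices. Extrusion per mm of travel: 0.4 × 0.3 / (π × 0.875²) = 0.049890. Accumulating E over each segment gives final E = 1.4967.

G0 X-5.00 Y0.00 Z5.10
G1 X-2.50 Y-4.33 E0.2494
G1 X2.50 Y-4.33 E0.4989
G1 X5.00 Y0.00 E0.7483
G1 X2.50 Y4.33 E0.9978
G1 X-2.50 Y4.33 E1.2472
G1 X-5.00 Y0.00 E1.4967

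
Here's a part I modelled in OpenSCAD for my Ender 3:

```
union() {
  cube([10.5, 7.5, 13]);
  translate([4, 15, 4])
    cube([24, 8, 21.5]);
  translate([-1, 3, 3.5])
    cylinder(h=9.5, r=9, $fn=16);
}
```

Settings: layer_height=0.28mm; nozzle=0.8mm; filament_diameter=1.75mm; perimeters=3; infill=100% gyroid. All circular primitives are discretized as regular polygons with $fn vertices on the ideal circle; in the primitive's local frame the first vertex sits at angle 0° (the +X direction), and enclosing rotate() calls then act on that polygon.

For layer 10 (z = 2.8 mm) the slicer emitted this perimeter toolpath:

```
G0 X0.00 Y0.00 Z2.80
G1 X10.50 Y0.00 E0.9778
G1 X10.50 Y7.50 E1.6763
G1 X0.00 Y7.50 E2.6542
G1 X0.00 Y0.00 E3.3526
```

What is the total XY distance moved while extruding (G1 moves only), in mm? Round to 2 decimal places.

36.00 mm

Sum the Euclidean lengths of each G1 segment: total = 36.00 mm.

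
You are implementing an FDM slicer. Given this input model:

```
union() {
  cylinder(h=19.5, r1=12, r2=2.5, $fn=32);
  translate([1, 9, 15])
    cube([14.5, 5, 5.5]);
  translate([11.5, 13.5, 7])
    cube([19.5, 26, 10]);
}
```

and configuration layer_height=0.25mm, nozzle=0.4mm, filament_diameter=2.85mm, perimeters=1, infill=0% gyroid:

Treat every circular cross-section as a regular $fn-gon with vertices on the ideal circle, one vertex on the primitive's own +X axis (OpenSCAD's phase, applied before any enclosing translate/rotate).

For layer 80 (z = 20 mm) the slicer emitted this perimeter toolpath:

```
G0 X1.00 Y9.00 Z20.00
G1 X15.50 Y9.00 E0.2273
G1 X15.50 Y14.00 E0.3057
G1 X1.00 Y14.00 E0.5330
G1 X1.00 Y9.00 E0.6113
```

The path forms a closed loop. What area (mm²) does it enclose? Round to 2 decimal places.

72.50 mm²

Apply the shoelace formula to the sequence of (X, Y) vertices; enclosed area = 72.50 mm².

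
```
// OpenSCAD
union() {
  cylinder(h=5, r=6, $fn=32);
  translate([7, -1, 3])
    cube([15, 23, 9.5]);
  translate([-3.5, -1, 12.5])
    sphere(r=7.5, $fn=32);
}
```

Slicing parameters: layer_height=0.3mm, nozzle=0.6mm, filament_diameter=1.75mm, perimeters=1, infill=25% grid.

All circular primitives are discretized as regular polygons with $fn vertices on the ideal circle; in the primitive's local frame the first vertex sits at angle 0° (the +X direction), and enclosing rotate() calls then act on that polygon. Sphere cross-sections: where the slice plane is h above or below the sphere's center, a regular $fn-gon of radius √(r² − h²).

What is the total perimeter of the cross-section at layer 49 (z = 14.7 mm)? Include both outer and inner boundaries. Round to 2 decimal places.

At z = 14.7 mm: the cylinder is absent (z outside [0, 5]); the cube at (7, -1) is absent (z outside [3, 12.5]); the r=7.5 sphere at (-3.5, -1) contributes a regular 32-gon of circumradius √(7.5²−2.2²) = 7.170 (perimeter = 2·32·7.170·sin(180°/32) = 44.98 mm); Combining (union): only the r=7.5 sphere at (-3.5, -1) is present, so the union is just that shape — boundary = 44.98 mm. Overall, the cross-section is a single solid region. Total boundary length (outer) = 44.98 mm.

44.98 mm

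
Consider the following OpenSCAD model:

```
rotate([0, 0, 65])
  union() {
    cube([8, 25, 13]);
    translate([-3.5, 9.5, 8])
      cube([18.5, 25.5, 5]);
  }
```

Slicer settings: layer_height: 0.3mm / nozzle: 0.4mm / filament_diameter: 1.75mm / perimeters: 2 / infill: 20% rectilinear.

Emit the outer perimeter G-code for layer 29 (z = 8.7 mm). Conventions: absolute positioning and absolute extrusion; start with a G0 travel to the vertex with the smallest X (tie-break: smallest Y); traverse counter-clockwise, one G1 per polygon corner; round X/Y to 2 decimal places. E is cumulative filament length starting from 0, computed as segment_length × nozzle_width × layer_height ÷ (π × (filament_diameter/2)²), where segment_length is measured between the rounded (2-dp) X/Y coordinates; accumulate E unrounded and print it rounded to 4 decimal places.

At z = 8.7 mm: the cube is present — its section is the full 8×25 rectangle; the cube at (-3.5, 9.5) is present — its section is the full 18.5×25.5 rectangle; Merging all regions: the regions partially overlap (shared area 124.00 mm²), so overlapping operands fuse into one piece — 1 connected region; (whole slice rotated 65° about Z — lengths, areas and connectivity unchanged). The outline is a single polygon with 8 vertices. Extrusion per mm of travel: 0.4 × 0.3 / (π × 0.875²) = 0.049890. Accumulating E over each segment gives final E = 5.3382.

G0 X-33.20 Y11.62 Z8.70
G1 X-10.09 Y0.84 E1.2722
G1 X-8.61 Y4.01 E1.4468
G1 X0.00 Y0.00 E1.9206
G1 X3.38 Y7.25 E2.3197
G1 X-5.23 Y11.27 E2.7938
G1 X-2.27 Y17.61 E3.1429
G1 X-25.38 Y28.39 E4.4151
G1 X-33.20 Y11.62 E5.3382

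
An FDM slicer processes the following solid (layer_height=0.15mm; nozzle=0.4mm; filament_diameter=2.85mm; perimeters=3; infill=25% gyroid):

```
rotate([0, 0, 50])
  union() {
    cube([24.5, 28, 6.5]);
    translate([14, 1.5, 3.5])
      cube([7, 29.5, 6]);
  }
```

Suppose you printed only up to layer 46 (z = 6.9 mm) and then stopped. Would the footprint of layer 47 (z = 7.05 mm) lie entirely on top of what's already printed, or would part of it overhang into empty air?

entirely on top

Compare the two slices. At z = 6.9: the cube is absent (z outside [0, 6.5]); the 7×29.5 cube at (14, 1.5) contributes its full rectangle (area 206.50 mm²); Combining (union): only the 7×29.5 cube at (14, 1.5) is present, so the union is just that shape — area = 206.50 mm²; (whole slice rotated 50° about Z — lengths, areas and connectivity unchanged). At z = 7.05: the cube is absent (z outside [0, 6.5]); the 7×29.5 cube at (14, 1.5) contributes its full rectangle (area 206.50 mm²); Taking the union: only the 7×29.5 cube at (14, 1.5) is present, so the union is just that shape — area = 206.50 mm²; (whole slice rotated 50° about Z — lengths, areas and connectivity unchanged). Checking containment: the cross-section at z = 7.05 is a subset of the cross-section at z = 6.9.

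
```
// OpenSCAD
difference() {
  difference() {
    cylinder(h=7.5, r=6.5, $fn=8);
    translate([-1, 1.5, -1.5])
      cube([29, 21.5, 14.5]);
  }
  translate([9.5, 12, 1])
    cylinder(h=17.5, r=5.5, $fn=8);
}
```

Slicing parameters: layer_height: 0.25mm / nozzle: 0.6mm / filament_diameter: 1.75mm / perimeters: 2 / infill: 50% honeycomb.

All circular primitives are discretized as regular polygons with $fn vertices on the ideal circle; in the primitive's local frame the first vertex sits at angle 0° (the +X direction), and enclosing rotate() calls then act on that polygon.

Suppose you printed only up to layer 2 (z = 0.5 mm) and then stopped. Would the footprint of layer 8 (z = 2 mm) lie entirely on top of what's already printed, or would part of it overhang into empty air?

entirely on top

Compare the two slices. At z = 0.5: the r=6.5 cylinder contributes a regular 8-gon of circumradius 6.5 (area = (8/2)·6.500²·sin(360°/8) = 119.50 mm²); the cube at (-1, 1.5) is present — its section is the full 29×21.5 rectangle (area 623.50 mm²); After the difference (first − rest): starting from the r=6.5 cylinder (119.50 mm²), the 29×21.5 cube at (-1, 1.5) partially overlaps it — only the 25.38 mm² overlap (of its 623.50 mm²) is removed, clipping the outline — area = 94.12 mm²; the cylinder at (9.5, 12) does not reach this height (z outside [1, 18.5]); After the difference (first − rest): none of the subtracted shapes is present at this height, so the result so far is unchanged — area = 94.12 mm². At z = 2: the r=6.5 cylinder gives a regular 8-gon of circumradius 6.5 (constant along its height) (area = (8/2)·6.500²·sin(360°/8) = 119.50 mm²); the cube at (-1, 1.5) is present — its section is the full 29×21.5 rectangle (area 623.50 mm²); Taking the first minus the rest: starting from the r=6.5 cylinder (119.50 mm²), the 29×21.5 cube at (-1, 1.5) partially overlaps it — only the 25.38 mm² overlap (of its 623.50 mm²) is removed, clipping the outline — area = 94.12 mm²; the r=5.5 cylinder at (9.5, 12) gives a regular 8-gon of circumradius 5.5 (constant along its height) (area = (8/2)·5.500²·sin(360°/8) = 85.56 mm²); Taking the first minus the rest: starting from that combined region (94.12 mm²), the r=5.5 cylinder at (9.5, 12) misses the remaining region (no effect) — area = 94.12 mm². Checking containment: the cross-section at z = 2 is a subset of the cross-section at z = 0.5.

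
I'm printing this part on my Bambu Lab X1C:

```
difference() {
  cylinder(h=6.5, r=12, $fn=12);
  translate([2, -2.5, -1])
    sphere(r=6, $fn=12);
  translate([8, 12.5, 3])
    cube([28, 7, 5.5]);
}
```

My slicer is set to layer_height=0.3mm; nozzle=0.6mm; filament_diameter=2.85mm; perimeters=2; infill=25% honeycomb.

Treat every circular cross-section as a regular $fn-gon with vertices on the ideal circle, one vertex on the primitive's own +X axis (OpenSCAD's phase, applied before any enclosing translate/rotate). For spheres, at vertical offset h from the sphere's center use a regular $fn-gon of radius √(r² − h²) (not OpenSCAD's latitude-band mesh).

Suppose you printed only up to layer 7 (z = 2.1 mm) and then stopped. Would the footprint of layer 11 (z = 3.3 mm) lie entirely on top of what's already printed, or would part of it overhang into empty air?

part overhangs

Compare the two slices. At z = 2.1: the r=12 cylinder gives a regular 12-gon of circumradius 12 (constant along its height) (area = (12/2)·12.000²·sin(360°/12) = 432.00 mm²); the r=6 sphere at (2, -2.5) slices to a regular 12-gon of circumradius 5.137 (√(r²−h²) with h=3.1 from center) (area = (12/2)·5.137²·sin(360°/12) = 79.17 mm²); the cube at (8, 12.5) does not reach this height (z outside [3, 8.5]); Subtracting the remaining from the first: starting from the r=12 cylinder (432.00 mm²), the r=6 sphere at (2, -2.5) lies wholly inside it (removes its full 79.17 mm² and its 31.91 mm outline becomes a hole wall) — area = 352.83 mm². At z = 3.3: the r=12 cylinder gives a regular 12-gon of circumradius 12 (constant along its height) (area = (12/2)·12.000²·sin(360°/12) = 432.00 mm²); the r=6 sphere at (2, -2.5) slices to a regular 12-gon of circumradius 4.184 (√(r²−h²) with h=4.3 from center) (area = (12/2)·4.184²·sin(360°/12) = 52.53 mm²); the cube at (8, 12.5) (footprint 28×7) is included at this height (area 196.00 mm²); Subtracting the remaining from the first: starting from the r=12 cylinder (432.00 mm²), the r=6 sphere at (2, -2.5) lies wholly inside it (removes its full 52.53 mm² and its 25.99 mm outline becomes a hole wall); the 28×7 cube at (8, 12.5) misses the remaining region (no effect) — area = 379.47 mm². Checking containment: at z = 3.3 the cross-section extends beyond the z = 2.1 cross-section by about 26.64 mm².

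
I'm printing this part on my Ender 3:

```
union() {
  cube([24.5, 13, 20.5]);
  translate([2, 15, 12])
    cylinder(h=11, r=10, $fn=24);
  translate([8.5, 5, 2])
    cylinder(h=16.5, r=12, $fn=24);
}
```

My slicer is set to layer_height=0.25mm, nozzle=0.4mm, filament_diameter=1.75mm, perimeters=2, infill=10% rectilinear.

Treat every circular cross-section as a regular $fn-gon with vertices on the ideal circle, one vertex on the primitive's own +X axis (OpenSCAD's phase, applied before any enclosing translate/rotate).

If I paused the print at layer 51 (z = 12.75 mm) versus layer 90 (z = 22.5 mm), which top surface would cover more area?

layer 51 (z = 12.75 mm)

Layer 51 (z = 12.75): the cube is present — its section is the full 24.5×13 rectangle (area 318.50 mm²); the r=10 cylinder at (2, 15) gives a regular 24-gon of circumradius 10 (constant along its height) (area = (24/2)·10.000²·sin(360°/24) = 310.58 mm²); the cylinder at (8.5, 5): section is a regular 24-gon, circumradius r=12 (area = (24/2)·12.000²·sin(360°/24) = 447.24 mm²); Taking the union: the regions partially overlap — summed areas 1076.32 mm² minus the doubly-counted overlap 383.47 mm² gives 692.85 mm² — area = 692.85 mm². So its area = 692.85 mm². Layer 90 (z = 22.5): the cube does not reach this height (z outside [0, 20.5]); the r=10 cylinder at (2, 15) contributes a regular 24-gon of circumradius 10 (area = (24/2)·10.000²·sin(360°/24) = 310.58 mm²); the cylinder at (8.5, 5) is absent (z outside [2, 18.5]); Taking the union: only the r=10 cylinder at (2, 15) is present, so the union is just that shape — area = 310.58 mm². So its area = 310.58 mm². Layer 51 is larger (692.85 vs 310.58 mm²).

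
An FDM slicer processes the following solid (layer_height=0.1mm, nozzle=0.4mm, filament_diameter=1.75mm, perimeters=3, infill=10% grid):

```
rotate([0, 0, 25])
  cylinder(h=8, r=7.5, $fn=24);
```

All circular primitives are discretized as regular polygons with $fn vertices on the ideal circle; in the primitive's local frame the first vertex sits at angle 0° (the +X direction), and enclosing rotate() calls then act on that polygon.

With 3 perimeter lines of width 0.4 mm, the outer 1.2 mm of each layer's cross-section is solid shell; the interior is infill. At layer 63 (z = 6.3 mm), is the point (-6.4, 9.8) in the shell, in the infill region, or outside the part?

outside

At z = 6.3 mm: the r=7.5 cylinder contributes a regular 24-gon of circumradius 7.5; (rotated 25° about Z; rotation is an isometry so areas/perimeters/island counts are preserved). Overall, the cross-section is a single solid region. Undo the 25° rotation: the query point maps to (-1.659, 11.587) in the un-rotated model frame. The nearest boundary edge runs (0.00, 7.50)→(-1.94, 7.24); distance from the point to it = 4.27 mm. The point is not inside any of the regions above, so it lies outside the cross-section (4.27 mm from the nearest boundary).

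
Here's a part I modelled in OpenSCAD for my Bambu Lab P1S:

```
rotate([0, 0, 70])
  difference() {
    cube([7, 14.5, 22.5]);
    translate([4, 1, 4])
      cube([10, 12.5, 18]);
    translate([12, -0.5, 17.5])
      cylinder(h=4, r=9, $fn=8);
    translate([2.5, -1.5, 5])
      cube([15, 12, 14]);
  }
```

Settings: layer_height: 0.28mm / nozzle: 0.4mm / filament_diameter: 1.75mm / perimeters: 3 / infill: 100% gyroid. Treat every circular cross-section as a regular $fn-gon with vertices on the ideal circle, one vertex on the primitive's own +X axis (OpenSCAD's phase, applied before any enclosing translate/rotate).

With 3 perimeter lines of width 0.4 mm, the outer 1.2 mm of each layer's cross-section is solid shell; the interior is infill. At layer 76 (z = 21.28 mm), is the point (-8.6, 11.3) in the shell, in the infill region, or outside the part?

outside

At z = 21.28 mm: the 7×14.5 cube contributes its full rectangle; the 10×12.5 cube at (4, 1) contributes its full rectangle; the r=9 cylinder at (12, -0.5) contributes a regular 8-gon of circumradius 9; the cube at (2.5, -1.5) is absent (z outside [5, 19]); Subtracting the remaining from the first: starting from the 7×14.5 cube, the 10×12.5 cube at (4, 1) partially overlaps it — only the 37.50 mm² overlap (of its 125.00 mm²) is removed, clipping the outline; the r=9 cylinder at (12, -0.5) partially overlaps it — only the 3.76 mm² overlap (of its 229.10 mm²) is removed, clipping the outline — 1 connected region; (rotated 70° about Z; rotation is an isometry so areas/perimeters/island counts are preserved). Overall, the cross-section is a single solid region. Undo the 70° rotation: the query point maps to (7.677, 11.946) in the un-rotated model frame. The nearest boundary edge runs (7.00, 14.50)→(7.00, 13.50); distance from the point to it = 1.69 mm. The point is not inside any of the regions above, so it lies outside the cross-section (1.69 mm from the nearest boundary).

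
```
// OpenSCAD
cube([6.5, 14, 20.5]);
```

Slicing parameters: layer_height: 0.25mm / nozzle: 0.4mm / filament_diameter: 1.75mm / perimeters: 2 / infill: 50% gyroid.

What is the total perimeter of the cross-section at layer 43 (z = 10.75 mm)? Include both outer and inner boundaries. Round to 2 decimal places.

At z = 10.75 mm: the cube (footprint 6.5×14) is included at this height (perimeter 41.00 mm). Overall, the cross-section is a single solid region. Total boundary length (outer) = 41.00 mm.

41.00 mm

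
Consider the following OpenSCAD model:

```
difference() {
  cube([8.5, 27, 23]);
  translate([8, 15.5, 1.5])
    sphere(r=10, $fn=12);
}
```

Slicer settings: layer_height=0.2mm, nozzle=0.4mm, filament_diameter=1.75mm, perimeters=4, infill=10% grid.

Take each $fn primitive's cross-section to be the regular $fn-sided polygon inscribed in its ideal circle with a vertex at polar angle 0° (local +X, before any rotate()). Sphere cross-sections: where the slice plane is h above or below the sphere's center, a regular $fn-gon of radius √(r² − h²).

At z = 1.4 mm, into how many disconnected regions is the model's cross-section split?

At z = 1.4 mm: the cube (footprint 8.5×27) is included at this height; the r=10 sphere at (8, 15.5) contributes a regular 12-gon of circumradius √(10²−0.1²) = 9.999; After the difference (first − rest): starting from the 8.5×27 cube, the r=10 sphere at (8, 15.5) partially overlaps it — only the 146.19 mm² overlap (of its 299.97 mm²) is removed, clipping the outline — 2 connected regions. The result has 2 disconnected regions.

2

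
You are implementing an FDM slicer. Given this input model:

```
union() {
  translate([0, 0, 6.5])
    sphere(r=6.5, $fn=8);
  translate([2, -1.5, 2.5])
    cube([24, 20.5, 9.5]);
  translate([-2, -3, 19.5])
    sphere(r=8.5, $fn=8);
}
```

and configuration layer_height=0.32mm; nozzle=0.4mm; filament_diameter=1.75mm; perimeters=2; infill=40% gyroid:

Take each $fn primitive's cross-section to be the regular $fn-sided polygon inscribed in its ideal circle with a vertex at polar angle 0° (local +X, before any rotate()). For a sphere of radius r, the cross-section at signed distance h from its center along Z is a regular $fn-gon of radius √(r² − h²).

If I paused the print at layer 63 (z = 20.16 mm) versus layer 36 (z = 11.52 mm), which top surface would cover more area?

Layer 63 (z = 20.16): the sphere is absent (|z−center|=13.660 > r=6.5); the cube at (2, -1.5) is not intersected at this z (z outside [2.5, 12]); the r=8.5 sphere at (-2, -3) contributes a regular 8-gon of circumradius √(8.5²−0.66²) = 8.474 (area = (8/2)·8.474²·sin(360°/8) = 203.12 mm²); Combining (union): only the r=8.5 sphere at (-2, -3) is present, so the union is just that shape — area = 203.12 mm². So its area = 203.12 mm². Layer 36 (z = 11.52): the r=6.5 sphere slices to a regular 8-gon of circumradius 4.129 (√(r²−h²) with h=5.02 from center) (area = (8/2)·4.129²·sin(360°/8) = 48.22 mm²); the cube at (2, -1.5) is present — its section is the full 24×20.5 rectangle (area 492.00 mm²); the r=8.5 sphere at (-2, -3) slices to a regular 8-gon of circumradius 2.927 (√(r²−h²) with h=7.98 from center) (area = (8/2)·2.927²·sin(360°/8) = 24.24 mm²); Merging all regions: the regions partially overlap — summed areas 564.46 mm² minus the doubly-counted overlap 19.27 mm² gives 545.19 mm² — area = 545.19 mm². So its area = 545.19 mm². Layer 36 is larger (545.19 vs 203.12 mm²).

layer 36 (z = 11.52 mm)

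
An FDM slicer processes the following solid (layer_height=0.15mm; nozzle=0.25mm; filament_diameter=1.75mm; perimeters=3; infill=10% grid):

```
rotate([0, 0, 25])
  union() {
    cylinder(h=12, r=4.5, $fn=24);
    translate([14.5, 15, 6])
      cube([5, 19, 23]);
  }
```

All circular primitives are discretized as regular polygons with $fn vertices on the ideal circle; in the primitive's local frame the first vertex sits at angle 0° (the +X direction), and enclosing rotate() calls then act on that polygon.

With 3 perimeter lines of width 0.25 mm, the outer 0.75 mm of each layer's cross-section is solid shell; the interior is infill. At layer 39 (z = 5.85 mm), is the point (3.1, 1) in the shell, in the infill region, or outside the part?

infill

At z = 5.85 mm: the r=4.5 cylinder contributes a regular 24-gon of circumradius 4.5; the cube at (14.5, 15) is not intersected at this z (z outside [6, 29]); Combining (union): only the r=4.5 cylinder is present, so the union is just that shape — 1 connected region; (rotated 25° about Z; rotation is an isometry so areas/perimeters/island counts are preserved). Overall, the cross-section is a single solid region. Undo the 25° rotation: the query point maps to (3.232, -0.404) in the un-rotated model frame. The nearest boundary edge runs (4.35, -1.16)→(4.50, 0.00); distance from the point to it = 1.20 mm. The point is inside the cross-section and 1.20 mm from the nearest boundary — more than the 0.75 mm shell width (3 × 0.25), so it's in the infill interior.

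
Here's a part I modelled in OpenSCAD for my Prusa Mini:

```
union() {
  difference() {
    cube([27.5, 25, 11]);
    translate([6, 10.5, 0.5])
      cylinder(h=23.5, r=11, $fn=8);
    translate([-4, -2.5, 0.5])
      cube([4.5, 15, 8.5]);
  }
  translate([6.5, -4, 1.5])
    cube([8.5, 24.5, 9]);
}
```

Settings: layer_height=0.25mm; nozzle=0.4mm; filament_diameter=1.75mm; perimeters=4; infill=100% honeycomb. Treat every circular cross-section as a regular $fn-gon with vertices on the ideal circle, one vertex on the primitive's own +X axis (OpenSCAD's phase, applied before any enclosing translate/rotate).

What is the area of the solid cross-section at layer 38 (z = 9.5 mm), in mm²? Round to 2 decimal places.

At z = 9.5 mm: the cube (footprint 27.5×25) is included at this height (area 687.50 mm²); the r=11 cylinder at (6, 10.5) gives a regular 8-gon of circumradius 11 (constant along its height) (area = (8/2)·11.000²·sin(360°/8) = 342.24 mm²); the cube at (-4, -2.5) is not intersected at this z (z outside [0.5, 9]); After the difference (first − rest): starting from the 27.5×25 cube (687.50 mm²), the r=11 cylinder at (6, 10.5) partially overlaps it — only the 287.60 mm² overlap (of its 342.24 mm²) is removed, clipping the outline — area = 399.90 mm²; the cube at (6.5, -4) is present — its section is the full 8.5×24.5 rectangle (area 208.25 mm²); Merging all regions: the regions partially overlap — summed areas 608.15 mm² minus the doubly-counted overlap 24.55 mm² gives 583.60 mm² — area = 583.60 mm². Overall, the cross-section has 2 separate islands and 1 hole. Net area = 583.60 mm².

583.60 mm²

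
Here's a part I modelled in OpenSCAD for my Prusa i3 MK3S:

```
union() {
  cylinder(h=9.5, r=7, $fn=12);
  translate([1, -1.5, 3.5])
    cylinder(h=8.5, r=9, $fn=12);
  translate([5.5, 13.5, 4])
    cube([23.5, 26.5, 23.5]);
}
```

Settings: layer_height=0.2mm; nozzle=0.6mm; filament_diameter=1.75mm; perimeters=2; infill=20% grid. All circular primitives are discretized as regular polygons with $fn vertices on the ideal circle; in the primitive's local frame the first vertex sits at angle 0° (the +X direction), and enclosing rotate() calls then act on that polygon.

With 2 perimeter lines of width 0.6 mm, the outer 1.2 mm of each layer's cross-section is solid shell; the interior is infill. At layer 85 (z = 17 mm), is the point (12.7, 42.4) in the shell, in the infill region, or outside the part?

At z = 17 mm: the cylinder is absent (z outside [0, 9.5]); the cylinder at (1, -1.5) does not reach this height (z outside [3.5, 12]); the cube at (5.5, 13.5) is present — its section is the full 23.5×26.5 rectangle; Combining (union): only the 23.5×26.5 cube at (5.5, 13.5) is present, so the union is just that shape — 1 connected region. Overall, the cross-section is a single solid region. The nearest boundary edge runs (29.00, 40.00)→(5.50, 40.00); distance from the point to it = 2.40 mm. The point is not inside any of the regions above, so it lies outside the cross-section (2.40 mm from the nearest boundary).

outside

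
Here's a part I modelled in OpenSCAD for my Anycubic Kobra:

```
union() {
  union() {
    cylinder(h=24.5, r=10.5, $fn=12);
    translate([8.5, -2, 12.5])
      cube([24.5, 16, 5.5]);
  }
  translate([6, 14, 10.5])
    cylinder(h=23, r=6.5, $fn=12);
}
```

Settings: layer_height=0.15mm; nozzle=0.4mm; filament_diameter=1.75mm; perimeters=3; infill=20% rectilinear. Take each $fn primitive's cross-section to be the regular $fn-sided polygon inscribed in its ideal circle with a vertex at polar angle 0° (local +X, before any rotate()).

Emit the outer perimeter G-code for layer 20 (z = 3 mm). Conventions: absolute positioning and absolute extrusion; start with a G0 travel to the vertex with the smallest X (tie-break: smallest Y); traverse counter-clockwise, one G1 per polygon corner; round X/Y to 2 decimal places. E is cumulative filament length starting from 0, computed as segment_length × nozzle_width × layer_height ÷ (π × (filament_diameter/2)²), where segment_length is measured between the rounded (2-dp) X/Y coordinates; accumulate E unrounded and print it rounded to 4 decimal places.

At z = 3 mm: the r=10.5 cylinder gives a regular 12-gon of circumradius 10.5 (constant along its height); the cube at (8.5, -2) does not reach this height (z outside [12.5, 18]); Combining (union): only the r=10.5 cylinder is present, so the union is just that shape — 1 connected region; the cylinder at (6, 14) is not intersected at this z (z outside [10.5, 33.5]); Combining (union): only that combined region is present, so the union is just that shape — 1 connected region. The outline is a single polygon with 12 vertices. Extrusion per mm of travel: 0.4 × 0.15 / (π × 0.875²) = 0.024945. Accumulating E over each segment gives final E = 1.6267.

G0 X-10.50 Y0.00 Z3.00
G1 X-9.09 Y-5.25 E0.1356
G1 X-5.25 Y-9.09 E0.2711
G1 X0.00 Y-10.50 E0.4067
G1 X5.25 Y-9.09 E0.5423
G1 X9.09 Y-5.25 E0.6777
G1 X10.50 Y0.00 E0.8133
G1 X9.09 Y5.25 E0.9489
G1 X5.25 Y9.09 E1.0844
G1 X0.00 Y10.50 E1.2200
G1 X-5.25 Y9.09 E1.3556
G1 X-9.09 Y5.25 E1.4911
G1 X-10.50 Y0.00 E1.6267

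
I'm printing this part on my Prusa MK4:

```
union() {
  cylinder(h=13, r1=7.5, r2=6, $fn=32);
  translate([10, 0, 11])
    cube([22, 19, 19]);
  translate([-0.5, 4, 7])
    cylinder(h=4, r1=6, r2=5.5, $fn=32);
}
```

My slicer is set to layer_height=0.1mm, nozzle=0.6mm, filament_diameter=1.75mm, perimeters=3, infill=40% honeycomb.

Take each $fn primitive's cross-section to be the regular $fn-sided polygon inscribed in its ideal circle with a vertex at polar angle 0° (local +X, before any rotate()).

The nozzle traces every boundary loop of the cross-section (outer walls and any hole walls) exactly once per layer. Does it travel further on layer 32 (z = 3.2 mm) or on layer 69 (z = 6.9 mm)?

layer 32 (z = 3.2 mm)

Layer 32 (z = 3.2): the cone: at t=0.246 of its height the radius interpolates to r₁+(r₂−r₁)t = 7.131, giving a regular 32-gon of that circumradius (perimeter = 2·32·7.131·sin(180°/32) = 44.73 mm); the cube at (10, 0) is not intersected at this z (z outside [11, 30]); the cone at (-0.5, 4) is absent (z outside [7, 11]); Taking the union: only the cone is present, so the union is just that shape — boundary = 44.73 mm. So its perimeter = 44.73 mm. Layer 69 (z = 6.9): the cone contributes a regular 32-gon of circumradius 6.704 (interpolated between r1=7.5 and r2=6 at t=0.531) (perimeter = 2·32·6.704·sin(180°/32) = 42.05 mm); the cube at (10, 0) does not reach this height (z outside [11, 30]); the cone at (-0.5, 4) is not intersected at this z (z outside [7, 11]); Combining (union): only the cone is present, so the union is just that shape — boundary = 42.05 mm. So its perimeter = 42.05 mm. Layer 32 is larger (44.73 vs 42.05 mm).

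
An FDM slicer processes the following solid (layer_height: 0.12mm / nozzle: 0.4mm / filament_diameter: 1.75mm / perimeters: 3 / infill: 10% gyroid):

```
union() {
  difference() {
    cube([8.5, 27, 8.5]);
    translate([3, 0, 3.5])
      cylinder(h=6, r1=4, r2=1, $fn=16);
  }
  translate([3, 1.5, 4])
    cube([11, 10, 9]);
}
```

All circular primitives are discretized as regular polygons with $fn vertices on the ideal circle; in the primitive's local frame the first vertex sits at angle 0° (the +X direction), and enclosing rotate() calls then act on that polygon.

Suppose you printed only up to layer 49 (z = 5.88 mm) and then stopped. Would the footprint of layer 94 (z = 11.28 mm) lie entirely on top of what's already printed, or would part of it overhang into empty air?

entirely on top

Compare the two slices. At z = 5.88: the cube (footprint 8.5×27) is included at this height (area 229.50 mm²); the cone at (3, 0) (r1=4→r2=1) has section circumradius 2.810 here — a regular 16-gon (area = (16/2)·2.810²·sin(360°/16) = 24.17 mm²); After the difference (first − rest): starting from the 8.5×27 cube (229.50 mm²), the cone at (3, 0) partially overlaps it — only the 12.09 mm² overlap (of its 24.17 mm²) is removed, clipping the outline — area = 217.41 mm²; the cube at (3, 1.5) (footprint 11×10) is included at this height (area 110.00 mm²); Merging all regions: the regions partially overlap — summed areas 327.41 mm² minus the doubly-counted overlap 52.91 mm² gives 274.51 mm² — area = 274.51 mm². At z = 11.28: the cube is absent (z outside [0, 8.5]); the cone at (3, 0) is not intersected at this z (z outside [3.5, 9.5]); After the difference (first − rest): the first operand is absent here, so nothing remains; the cube at (3, 1.5) is present — its section is the full 11×10 rectangle (area 110.00 mm²); Merging all regions: only the 11×10 cube at (3, 1.5) is present, so the union is just that shape — area = 110.00 mm². Checking containment: the cross-section at z = 11.28 is a subset of the cross-section at z = 5.88.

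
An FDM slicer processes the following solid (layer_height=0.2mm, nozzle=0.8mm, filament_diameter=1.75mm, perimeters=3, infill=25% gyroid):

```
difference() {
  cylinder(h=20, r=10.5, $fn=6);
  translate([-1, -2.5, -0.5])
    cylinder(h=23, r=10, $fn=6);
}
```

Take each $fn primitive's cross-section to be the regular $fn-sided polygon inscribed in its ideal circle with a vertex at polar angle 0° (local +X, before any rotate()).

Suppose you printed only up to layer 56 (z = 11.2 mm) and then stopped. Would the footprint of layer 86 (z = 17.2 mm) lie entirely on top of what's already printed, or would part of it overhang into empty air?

Compare the two slices. At z = 11.2: the r=10.5 cylinder gives a regular 6-gon of circumradius 10.5 (constant along its height) (area = (6/2)·10.500²·sin(360°/6) = 286.44 mm²); the r=10 cylinder at (-1, -2.5) gives a regular 6-gon of circumradius 10 (constant along its height) (area = (6/2)·10.000²·sin(360°/6) = 259.81 mm²); Taking the first minus the rest: starting from the r=10.5 cylinder (286.44 mm²), the r=10 cylinder at (-1, -2.5) partially overlaps it — only the 222.22 mm² overlap (of its 259.81 mm²) is removed, clipping the outline — area = 64.22 mm². At z = 17.2: the r=10.5 cylinder gives a regular 6-gon of circumradius 10.5 (constant along its height) (area = (6/2)·10.500²·sin(360°/6) = 286.44 mm²); the cylinder at (-1, -2.5): section is a regular 6-gon, circumradius r=10 (area = (6/2)·10.000²·sin(360°/6) = 259.81 mm²); Subtracting the remaining from the first: starting from the r=10.5 cylinder (286.44 mm²), the r=10 cylinder at (-1, -2.5) partially overlaps it — only the 222.22 mm² overlap (of its 259.81 mm²) is removed, clipping the outline — area = 64.22 mm². Checking containment: the cross-section at z = 17.2 is a subset of the cross-section at z = 11.2.

entirely on top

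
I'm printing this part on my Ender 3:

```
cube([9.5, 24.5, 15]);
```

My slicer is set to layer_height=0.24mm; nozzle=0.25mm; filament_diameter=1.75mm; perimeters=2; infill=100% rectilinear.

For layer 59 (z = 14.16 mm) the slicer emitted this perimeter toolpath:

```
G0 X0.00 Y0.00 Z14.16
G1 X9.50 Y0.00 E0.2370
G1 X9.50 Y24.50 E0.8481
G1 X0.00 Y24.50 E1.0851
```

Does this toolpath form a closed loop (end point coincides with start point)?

Start point (G0): (0.00, 0.00). End point (last G1): the path does not return to the start — open.

no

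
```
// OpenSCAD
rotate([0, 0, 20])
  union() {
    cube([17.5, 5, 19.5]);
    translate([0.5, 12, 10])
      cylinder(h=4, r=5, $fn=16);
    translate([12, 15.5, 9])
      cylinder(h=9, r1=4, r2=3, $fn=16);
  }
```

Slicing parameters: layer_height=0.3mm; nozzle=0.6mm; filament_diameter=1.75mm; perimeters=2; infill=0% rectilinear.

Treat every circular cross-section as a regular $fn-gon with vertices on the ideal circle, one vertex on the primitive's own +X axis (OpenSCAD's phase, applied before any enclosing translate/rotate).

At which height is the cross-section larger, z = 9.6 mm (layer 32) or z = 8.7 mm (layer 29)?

Layer 32 (z = 9.6): the 17.5×5 cube contributes its full rectangle (area 87.50 mm²); the cylinder at (0.5, 12) does not reach this height (z outside [10, 14]); the cone at (12, 15.5) (r1=4→r2=3) has section circumradius 3.933 here — a regular 16-gon (area = (16/2)·3.933²·sin(360°/16) = 47.36 mm²); Merging all regions: the 2 present regions are separate (no shared area or edge), so areas and boundary lengths simply add and each stays a separate island — area = 134.86 mm²; (whole slice rotated 20° about Z — lengths, areas and connectivity unchanged). So its area = 134.86 mm². Layer 29 (z = 8.7): the cube is present — its section is the full 17.5×5 rectangle (area 87.50 mm²); the cylinder at (0.5, 12) does not reach this height (z outside [10, 14]); the cone at (12, 15.5) is not intersected at this z (z outside [9, 18]); Taking the union: only the 17.5×5 cube is present, so the union is just that shape — area = 87.50 mm²; (rotated 20° about Z; rotation is an isometry so areas/perimeters/island counts are preserved). So its area = 87.50 mm². Layer 32 is larger (134.86 vs 87.50 mm²).

layer 32 (z = 9.6 mm)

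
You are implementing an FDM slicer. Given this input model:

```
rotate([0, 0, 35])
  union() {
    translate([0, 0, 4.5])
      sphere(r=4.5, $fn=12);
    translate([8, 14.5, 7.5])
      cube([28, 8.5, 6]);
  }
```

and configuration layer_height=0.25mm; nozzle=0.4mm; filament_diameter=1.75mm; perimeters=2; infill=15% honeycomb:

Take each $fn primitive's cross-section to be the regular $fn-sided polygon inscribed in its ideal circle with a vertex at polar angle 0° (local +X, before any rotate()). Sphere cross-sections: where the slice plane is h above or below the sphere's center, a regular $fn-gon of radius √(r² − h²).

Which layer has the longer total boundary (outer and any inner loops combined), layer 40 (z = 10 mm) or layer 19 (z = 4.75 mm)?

Layer 40 (z = 10): the sphere does not reach this height (|z−center|=5.500 > r=4.5); the cube at (8, 14.5) is present — its section is the full 28×8.5 rectangle (perimeter 73.00 mm); Merging all regions: only the 28×8.5 cube at (8, 14.5) is present, so the union is just that shape — boundary = 73.00 mm; (rotated 35° about Z; rotation is an isometry so areas/perimeters/island counts are preserved). So its perimeter = 73.00 mm. Layer 19 (z = 4.75): the r=4.5 sphere slices to a regular 12-gon of circumradius 4.493 (√(r²−h²) with h=0.25 from center) (perimeter = 2·12·4.493·sin(180°/12) = 27.91 mm); the cube at (8, 14.5) does not reach this height (z outside [7.5, 13.5]); Merging all regions: only the r=4.5 sphere is present, so the union is just that shape — boundary = 27.91 mm; (whole slice rotated 35° about Z — lengths, areas and connectivity unchanged). So its perimeter = 27.91 mm. Layer 40 is larger (73.00 vs 27.91 mm).

layer 40 (z = 10 mm)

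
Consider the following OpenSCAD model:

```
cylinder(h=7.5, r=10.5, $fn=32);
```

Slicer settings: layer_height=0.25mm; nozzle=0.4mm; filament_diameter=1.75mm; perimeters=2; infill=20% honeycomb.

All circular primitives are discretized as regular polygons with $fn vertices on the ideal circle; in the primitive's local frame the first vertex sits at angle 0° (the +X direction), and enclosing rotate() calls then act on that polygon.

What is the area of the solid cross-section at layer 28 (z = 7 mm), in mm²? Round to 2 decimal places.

344.14 mm²

At z = 7 mm: the r=10.5 cylinder gives a regular 32-gon of circumradius 10.5 (constant along its height) (area = (32/2)·10.500²·sin(360°/32) = 344.14 mm²). Overall, the cross-section is a single solid region. Net area = 344.14 mm².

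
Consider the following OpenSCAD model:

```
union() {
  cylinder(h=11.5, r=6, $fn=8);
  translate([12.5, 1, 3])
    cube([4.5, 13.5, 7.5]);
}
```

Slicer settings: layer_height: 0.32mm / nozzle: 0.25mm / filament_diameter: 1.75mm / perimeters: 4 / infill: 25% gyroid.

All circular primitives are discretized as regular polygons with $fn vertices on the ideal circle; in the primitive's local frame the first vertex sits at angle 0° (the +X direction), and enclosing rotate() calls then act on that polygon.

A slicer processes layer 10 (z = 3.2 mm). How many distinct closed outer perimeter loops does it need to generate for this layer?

2

At z = 3.2 mm: the r=6 cylinder contributes a regular 8-gon of circumradius 6; the cube at (12.5, 1) is present — its section is the full 4.5×13.5 rectangle; Taking the union: the 2 present regions are separate (no shared area or edge), so areas and boundary lengths simply add and each stays a separate island — 2 connected regions. The result has 2 disconnected regions.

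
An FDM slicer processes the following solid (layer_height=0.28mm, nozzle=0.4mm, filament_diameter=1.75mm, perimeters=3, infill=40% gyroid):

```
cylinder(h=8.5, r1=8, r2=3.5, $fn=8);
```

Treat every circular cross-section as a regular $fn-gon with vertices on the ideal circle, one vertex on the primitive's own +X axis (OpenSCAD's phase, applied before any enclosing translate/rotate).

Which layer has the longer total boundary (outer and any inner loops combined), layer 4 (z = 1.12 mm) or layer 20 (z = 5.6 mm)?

Layer 4 (z = 1.12): the cone: at t=0.132 of its height the radius interpolates to r₁+(r₂−r₁)t = 7.407, giving a regular 8-gon of that circumradius (perimeter = 2·8·7.407·sin(180°/8) = 45.35 mm). So its perimeter = 45.35 mm. Layer 20 (z = 5.6): the cone: at t=0.659 of its height the radius interpolates to r₁+(r₂−r₁)t = 5.035, giving a regular 8-gon of that circumradius (perimeter = 2·8·5.035·sin(180°/8) = 30.83 mm). So its perimeter = 30.83 mm. Layer 4 is larger (45.35 vs 30.83 mm).

layer 4 (z = 1.12 mm)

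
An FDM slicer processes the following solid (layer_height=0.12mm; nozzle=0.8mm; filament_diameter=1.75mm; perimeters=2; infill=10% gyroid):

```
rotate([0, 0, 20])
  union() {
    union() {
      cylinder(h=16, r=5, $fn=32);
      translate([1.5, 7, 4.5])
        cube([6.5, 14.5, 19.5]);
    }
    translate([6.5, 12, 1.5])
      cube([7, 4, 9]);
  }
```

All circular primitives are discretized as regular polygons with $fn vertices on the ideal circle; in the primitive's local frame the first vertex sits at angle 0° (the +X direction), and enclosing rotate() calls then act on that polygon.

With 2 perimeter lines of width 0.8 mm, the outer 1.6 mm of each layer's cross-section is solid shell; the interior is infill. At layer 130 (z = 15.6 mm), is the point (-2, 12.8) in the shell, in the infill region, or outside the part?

shell

At z = 15.6 mm: the r=5 cylinder contributes a regular 32-gon of circumradius 5; the cube at (1.5, 7) is present — its section is the full 6.5×14.5 rectangle; Combining (union): the 2 present regions are separate (no shared area or edge), so areas and boundary lengths simply add and each stays a separate island — 2 connected regions; the cube at (6.5, 12) is absent (z outside [1.5, 10.5]); Combining (union): only the result so far is present, so the union is just that shape — 2 connected regions; (whole slice rotated 20° about Z — lengths, areas and connectivity unchanged). Overall, the cross-section has 2 separate islands. Undo the 20° rotation: the query point maps to (2.498, 12.712) in the un-rotated model frame. The nearest boundary edge runs (1.50, 7.00)→(1.50, 21.50); distance from the point to it = 1.00 mm. (Shell/infill is judged within the island containing the point — the largest one.) The point is inside the cross-section, 1.00 mm from the nearest boundary — within the 1.6 mm shell band (2 × 0.8).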